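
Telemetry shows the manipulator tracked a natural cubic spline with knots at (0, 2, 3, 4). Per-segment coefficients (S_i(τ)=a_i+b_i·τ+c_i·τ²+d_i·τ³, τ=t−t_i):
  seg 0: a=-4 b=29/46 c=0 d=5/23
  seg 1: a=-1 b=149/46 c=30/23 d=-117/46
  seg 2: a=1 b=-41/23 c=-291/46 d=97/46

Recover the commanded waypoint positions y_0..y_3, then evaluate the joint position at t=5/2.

y_0=-4 y_1=-1 y_2=1 y_3=-5
S(5/2) = 231/368

y_0 = S_0(0) = a_0 = -4
y_1 = S_1(0) = a_1 = -1
y_2 = S_2(0) = a_2 = 1
y_3 = S_2(1) = -5
t_q=5/2 is in segment 1 (τ=1/2); S_1(τ)=231/368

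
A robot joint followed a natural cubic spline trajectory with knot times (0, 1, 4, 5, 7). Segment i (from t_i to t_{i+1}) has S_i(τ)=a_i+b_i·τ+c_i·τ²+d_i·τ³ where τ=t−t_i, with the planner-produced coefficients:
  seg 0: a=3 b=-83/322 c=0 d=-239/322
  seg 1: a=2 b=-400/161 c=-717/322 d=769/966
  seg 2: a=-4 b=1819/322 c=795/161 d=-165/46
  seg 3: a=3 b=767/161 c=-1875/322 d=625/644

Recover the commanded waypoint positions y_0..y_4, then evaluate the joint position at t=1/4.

y_0 = S_0(0) = a_0 = 3
y_1 = S_1(0) = a_1 = 2
y_2 = S_2(0) = a_2 = -4
y_3 = S_3(0) = a_3 = 3
y_4 = S_3(2) = -3
t_q=1/4 is in segment 0 (τ=1/4); S_0(τ)=60257/20608

y_0=3 y_1=2 y_2=-4 y_3=3 y_4=-3
S(1/4) = 60257/20608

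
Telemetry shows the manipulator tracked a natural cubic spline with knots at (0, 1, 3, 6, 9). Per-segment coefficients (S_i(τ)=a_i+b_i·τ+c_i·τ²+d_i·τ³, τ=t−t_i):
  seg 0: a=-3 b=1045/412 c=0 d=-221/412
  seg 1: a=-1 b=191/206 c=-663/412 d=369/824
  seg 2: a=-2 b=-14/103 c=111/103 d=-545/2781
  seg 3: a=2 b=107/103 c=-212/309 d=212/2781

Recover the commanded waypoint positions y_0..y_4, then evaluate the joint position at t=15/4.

y_0=-3 y_1=-1 y_2=-2 y_3=2 y_4=1
S(15/4) = -10405/6592

y_0 = S_0(0) = a_0 = -3
y_1 = S_1(0) = a_1 = -1
y_2 = S_2(0) = a_2 = -2
y_3 = S_3(0) = a_3 = 2
y_4 = S_3(3) = 1
t_q=15/4 is in segment 2 (τ=3/4); S_2(τ)=-10405/6592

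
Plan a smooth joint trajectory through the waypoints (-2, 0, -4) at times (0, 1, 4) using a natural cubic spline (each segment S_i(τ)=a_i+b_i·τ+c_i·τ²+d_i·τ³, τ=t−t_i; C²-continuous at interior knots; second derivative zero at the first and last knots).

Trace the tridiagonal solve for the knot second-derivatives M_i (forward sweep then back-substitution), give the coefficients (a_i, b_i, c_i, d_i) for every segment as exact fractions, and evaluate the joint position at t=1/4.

Δ: Δ0=2, Δ1=-4/3
row 1: diag=8, rhs=-20; c'=3/8, d'=-5/2
back: M1=-5/2
M: M0=0, M1=-5/2, M2=0
seg 0: a=-2, c=M0/2=0, d=(M1−M0)/(6·1)=-5/12, b=Δ0−h0·(2M0+M1)/6=29/12
seg 1: a=0, c=M1/2=-5/4, d=(M2−M1)/(6·3)=5/36, b=Δ1−h1·(2M1+M2)/6=7/6
t_q=1/4 → seg 0, τ=1/4; S=-2+29/12·τ+0·τ²+-5/12·τ³=-359/256

  seg 0: a=-2 b=29/12 c=0 d=-5/12
  seg 1: a=0 b=7/6 c=-5/4 d=5/36
S(1/4) = -359/256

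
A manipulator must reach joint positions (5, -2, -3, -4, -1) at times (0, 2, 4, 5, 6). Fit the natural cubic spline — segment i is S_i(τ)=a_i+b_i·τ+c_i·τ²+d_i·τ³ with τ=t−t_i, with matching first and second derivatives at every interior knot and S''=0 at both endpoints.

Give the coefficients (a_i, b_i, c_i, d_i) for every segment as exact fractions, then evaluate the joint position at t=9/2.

Δ: Δ0=-7/2, Δ1=-1/2, Δ2=-1, Δ3=3
row 1: diag=8, rhs=18; c'=1/4, d'=9/4
row 2: denom=6−2·1/4=11/2; d'=(-3−2·9/4)/(11/2)=-15/11
row 3: denom=4−1·2/11=42/11; d'=(24−1·-15/11)/(42/11)=93/14
back: M3=93/14
back: M2=-15/11−2/11·93/14=-18/7
back: M1=9/4−1/4·-18/7=81/28
M: M0=0, M1=81/28, M2=-18/7, M3=93/14, M4=0
seg 0: a=5, c=M0/2=0, d=(M1−M0)/(6·2)=27/112, b=Δ0−h0·(2M0+M1)/6=-125/28
seg 1: a=-2, c=M1/2=81/56, d=(M2−M1)/(6·2)=-51/112, b=Δ1−h1·(2M1+M2)/6=-11/7
seg 2: a=-3, c=M2/2=-9/7, d=(M3−M2)/(6·1)=43/28, b=Δ2−h2·(2M2+M3)/6=-5/4
seg 3: a=-4, c=M3/2=93/28, d=(M4−M3)/(6·1)=-31/28, b=Δ3−h3·(2M3+M4)/6=11/14
t_q=9/2 → seg 2, τ=1/2; S=-3+-5/4·τ+-9/7·τ²+43/28·τ³=-841/224

  seg 0: a=5 b=-125/28 c=0 d=27/112
  seg 1: a=-2 b=-11/7 c=81/56 d=-51/112
  seg 2: a=-3 b=-5/4 c=-9/7 d=43/28
  seg 3: a=-4 b=11/14 c=93/28 d=-31/28
S(9/2) = -841/224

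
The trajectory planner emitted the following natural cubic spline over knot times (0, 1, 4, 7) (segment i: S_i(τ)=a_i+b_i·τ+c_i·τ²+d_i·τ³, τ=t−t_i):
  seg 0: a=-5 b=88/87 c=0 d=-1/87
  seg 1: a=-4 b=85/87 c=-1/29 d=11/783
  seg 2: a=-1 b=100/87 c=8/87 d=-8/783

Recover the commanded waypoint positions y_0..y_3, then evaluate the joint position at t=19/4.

y_0=-5 y_1=-4 y_2=-1 y_3=3
S(19/4) = -21/232

y_0 = S_0(0) = a_0 = -5
y_1 = S_1(0) = a_1 = -4
y_2 = S_2(0) = a_2 = -1
y_3 = S_2(3) = 3
t_q=19/4 is in segment 2 (τ=3/4); S_2(τ)=-21/232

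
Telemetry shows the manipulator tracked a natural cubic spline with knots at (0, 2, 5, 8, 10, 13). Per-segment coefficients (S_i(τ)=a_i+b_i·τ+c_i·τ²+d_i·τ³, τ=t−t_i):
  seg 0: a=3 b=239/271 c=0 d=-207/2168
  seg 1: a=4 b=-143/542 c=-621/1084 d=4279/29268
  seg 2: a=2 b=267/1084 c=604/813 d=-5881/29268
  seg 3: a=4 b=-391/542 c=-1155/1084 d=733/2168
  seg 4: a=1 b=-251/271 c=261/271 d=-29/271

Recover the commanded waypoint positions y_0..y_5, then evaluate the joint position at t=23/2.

y_0 = S_0(0) = a_0 = 3
y_1 = S_1(0) = a_1 = 4
y_2 = S_2(0) = a_2 = 2
y_3 = S_3(0) = a_3 = 4
y_4 = S_4(0) = a_4 = 1
y_5 = S_4(3) = 4
t_q=23/2 is in segment 4 (τ=3/2); S_4(τ)=3071/2168

y_0=3 y_1=4 y_2=2 y_3=4 y_4=1 y_5=4
S(23/2) = 3071/2168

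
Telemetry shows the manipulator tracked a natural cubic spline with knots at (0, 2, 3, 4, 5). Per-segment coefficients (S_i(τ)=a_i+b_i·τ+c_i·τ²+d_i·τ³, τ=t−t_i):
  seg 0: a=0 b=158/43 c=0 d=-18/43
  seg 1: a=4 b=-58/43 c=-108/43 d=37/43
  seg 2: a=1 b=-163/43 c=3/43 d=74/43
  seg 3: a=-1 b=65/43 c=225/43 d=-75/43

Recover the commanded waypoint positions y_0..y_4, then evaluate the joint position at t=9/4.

y_0 = S_0(0) = a_0 = 0
y_1 = S_1(0) = a_1 = 4
y_2 = S_2(0) = a_2 = 1
y_3 = S_3(0) = a_3 = -1
y_4 = S_3(1) = 4
t_q=9/4 is in segment 1 (τ=1/4); S_1(τ)=9685/2752

y_0=0 y_1=4 y_2=1 y_3=-1 y_4=4
S(9/4) = 9685/2752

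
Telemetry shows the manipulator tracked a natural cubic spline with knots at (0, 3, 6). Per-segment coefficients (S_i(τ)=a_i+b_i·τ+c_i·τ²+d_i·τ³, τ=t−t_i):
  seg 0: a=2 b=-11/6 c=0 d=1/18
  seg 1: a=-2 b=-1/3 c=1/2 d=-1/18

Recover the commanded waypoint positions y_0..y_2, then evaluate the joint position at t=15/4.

y_0=2 y_1=-2 y_2=0
S(15/4) = -255/128

y_0 = S_0(0) = a_0 = 2
y_1 = S_1(0) = a_1 = -2
y_2 = S_1(3) = 0
t_q=15/4 is in segment 1 (τ=3/4); S_1(τ)=-255/128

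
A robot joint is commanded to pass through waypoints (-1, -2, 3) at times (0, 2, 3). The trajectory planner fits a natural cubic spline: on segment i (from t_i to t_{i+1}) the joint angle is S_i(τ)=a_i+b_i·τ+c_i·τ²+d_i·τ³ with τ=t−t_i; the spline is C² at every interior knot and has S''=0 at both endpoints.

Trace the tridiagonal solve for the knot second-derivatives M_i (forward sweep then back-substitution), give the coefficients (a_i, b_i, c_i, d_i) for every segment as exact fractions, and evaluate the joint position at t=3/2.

  seg 0: a=-1 b=-7/3 c=0 d=11/24
  seg 1: a=-2 b=19/6 c=11/4 d=-11/12
S(3/2) = -189/64

Δ: Δ0=-1/2, Δ1=5
row 1: diag=6, rhs=33; c'=1/6, d'=11/2
back: M1=11/2
M: M0=0, M1=11/2, M2=0
seg 0: a=-1, c=M0/2=0, d=(M1−M0)/(6·2)=11/24, b=Δ0−h0·(2M0+M1)/6=-7/3
seg 1: a=-2, c=M1/2=11/4, d=(M2−M1)/(6·1)=-11/12, b=Δ1−h1·(2M1+M2)/6=19/6
t_q=3/2 → seg 0, τ=3/2; S=-1+-7/3·τ+0·τ²+11/24·τ³=-189/64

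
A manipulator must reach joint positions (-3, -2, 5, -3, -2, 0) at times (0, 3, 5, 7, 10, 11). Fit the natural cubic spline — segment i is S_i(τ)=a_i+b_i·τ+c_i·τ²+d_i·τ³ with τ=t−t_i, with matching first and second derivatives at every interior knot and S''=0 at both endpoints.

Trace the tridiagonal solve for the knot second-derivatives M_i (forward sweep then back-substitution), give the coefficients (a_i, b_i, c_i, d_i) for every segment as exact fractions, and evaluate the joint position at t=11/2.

Δ: Δ0=1/3, Δ1=7/2, Δ2=-4, Δ3=1/3, Δ4=2
row 1: diag=10, rhs=19; c'=1/5, d'=19/10
row 2: denom=8−2·1/5=38/5; d'=(-45−2·19/10)/(38/5)=-122/19
row 3: denom=10−2·5/19=180/19; d'=(26−2·-122/19)/(180/19)=41/10
row 4: denom=8−3·19/60=141/20; d'=(10−3·41/10)/(141/20)=-46/141
back: M4=-46/141
back: M3=41/10−19/60·-46/141=1778/423
back: M2=-122/19−5/19·1778/423=-3184/423
back: M1=19/10−1/5·-3184/423=2881/846
M: M0=0, M1=2881/846, M2=-3184/423, M3=1778/423, M4=-46/141, M5=0
seg 0: a=-3, c=M0/2=0, d=(M1−M0)/(6·3)=2881/15228, b=Δ0−h0·(2M0+M1)/6=-2317/1692
seg 1: a=-2, c=M1/2=2881/1692, d=(M2−M1)/(6·2)=-3083/3384, b=Δ1−h1·(2M1+M2)/6=3163/846
seg 2: a=5, c=M2/2=-1592/423, d=(M3−M2)/(6·2)=827/846, b=Δ2−h2·(2M2+M3)/6=-18/47
seg 3: a=-3, c=M3/2=889/423, d=(M4−M3)/(6·3)=-958/3807, b=Δ3−h3·(2M3+M4)/6=-1568/423
seg 4: a=-2, c=M4/2=-23/141, d=(M5−M4)/(6·1)=23/423, b=Δ4−h4·(2M4+M5)/6=892/423
t_q=11/2 → seg 2, τ=1/2; S=5+-18/47·τ+-1592/423·τ²+827/846·τ³=9001/2256

  seg 0: a=-3 b=-2317/1692 c=0 d=2881/15228
  seg 1: a=-2 b=3163/846 c=2881/1692 d=-3083/3384
  seg 2: a=5 b=-18/47 c=-1592/423 d=827/846
  seg 3: a=-3 b=-1568/423 c=889/423 d=-958/3807
  seg 4: a=-2 b=892/423 c=-23/141 d=23/423
S(11/2) = 9001/2256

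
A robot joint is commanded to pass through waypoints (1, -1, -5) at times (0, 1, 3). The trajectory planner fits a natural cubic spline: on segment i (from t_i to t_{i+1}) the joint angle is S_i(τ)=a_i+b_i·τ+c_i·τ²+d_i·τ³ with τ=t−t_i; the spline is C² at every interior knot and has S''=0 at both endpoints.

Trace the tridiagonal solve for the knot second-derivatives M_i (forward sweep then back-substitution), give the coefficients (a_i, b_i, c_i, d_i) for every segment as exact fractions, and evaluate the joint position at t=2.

  seg 0: a=1 b=-2 c=0 d=0
  seg 1: a=-1 b=-2 c=0 d=0
S(2) = -3

Δ: Δ0=-2, Δ1=-2
row 1: diag=6, rhs=0; c'=1/3, d'=0
back: M1=0
M: M0=0, M1=0, M2=0
seg 0: a=1, c=M0/2=0, d=(M1−M0)/(6·1)=0, b=Δ0−h0·(2M0+M1)/6=-2
seg 1: a=-1, c=M1/2=0, d=(M2−M1)/(6·2)=0, b=Δ1−h1·(2M1+M2)/6=-2
t_q=2 → seg 1, τ=1; S=-1+-2·τ+0·τ²+0·τ³=-3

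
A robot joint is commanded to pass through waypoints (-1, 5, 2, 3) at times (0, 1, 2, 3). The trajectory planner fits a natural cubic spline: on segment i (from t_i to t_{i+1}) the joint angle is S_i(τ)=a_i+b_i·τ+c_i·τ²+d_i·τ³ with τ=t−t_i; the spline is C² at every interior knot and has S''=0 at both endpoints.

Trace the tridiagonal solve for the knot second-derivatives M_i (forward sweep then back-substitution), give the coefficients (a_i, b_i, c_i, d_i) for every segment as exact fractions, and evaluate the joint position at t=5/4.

Δ: Δ0=6, Δ1=-3, Δ2=1
row 1: diag=4, rhs=-54; c'=1/4, d'=-27/2
row 2: denom=4−1·1/4=15/4; d'=(24−1·-27/2)/(15/4)=10
back: M2=10
back: M1=-27/2−1/4·10=-16
M: M0=0, M1=-16, M2=10, M3=0
seg 0: a=-1, c=M0/2=0, d=(M1−M0)/(6·1)=-8/3, b=Δ0−h0·(2M0+M1)/6=26/3
seg 1: a=5, c=M1/2=-8, d=(M2−M1)/(6·1)=13/3, b=Δ1−h1·(2M1+M2)/6=2/3
seg 2: a=2, c=M2/2=5, d=(M3−M2)/(6·1)=-5/3, b=Δ2−h2·(2M2+M3)/6=-7/3
t_q=5/4 → seg 1, τ=1/4; S=5+2/3·τ+-8·τ²+13/3·τ³=303/64

  seg 0: a=-1 b=26/3 c=0 d=-8/3
  seg 1: a=5 b=2/3 c=-8 d=13/3
  seg 2: a=2 b=-7/3 c=5 d=-5/3
S(5/4) = 303/64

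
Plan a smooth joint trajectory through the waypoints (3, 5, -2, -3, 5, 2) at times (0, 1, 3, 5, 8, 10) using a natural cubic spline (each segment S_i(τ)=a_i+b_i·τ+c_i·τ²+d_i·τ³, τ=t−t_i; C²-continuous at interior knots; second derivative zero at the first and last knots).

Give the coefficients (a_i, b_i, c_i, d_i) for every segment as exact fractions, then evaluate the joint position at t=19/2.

  seg 0: a=3 b=8761/2823 c=0 d=-3115/2823
  seg 1: a=5 b=-584/2823 c=-3115/941 d=18787/22584
  seg 2: a=-2 b=-19567/5646 c=6327/3764 d=-2237/22584
  seg 3: a=-3 b=5842/2823 c=2045/1882 d=-5011/16938
  seg 4: a=5 b=3395/5646 c=-1483/941 d=1483/5646
S(19/2) = 48819/15056

Δ: Δ0=2, Δ1=-7/2, Δ2=-1/2, Δ3=8/3, Δ4=-3/2
row 1: diag=6, rhs=-33; c'=1/3, d'=-11/2
row 2: denom=8−2·1/3=22/3; d'=(18−2·-11/2)/(22/3)=87/22
row 3: denom=10−2·3/11=104/11; d'=(19−2·87/22)/(104/11)=61/52
row 4: denom=10−3·33/104=941/104; d'=(-25−3·61/52)/(941/104)=-2966/941
back: M4=-2966/941
back: M3=61/52−33/104·-2966/941=2045/941
back: M2=87/22−3/11·2045/941=6327/1882
back: M1=-11/2−1/3·6327/1882=-6230/941
M: M0=0, M1=-6230/941, M2=6327/1882, M3=2045/941, M4=-2966/941, M5=0
seg 0: a=3, c=M0/2=0, d=(M1−M0)/(6·1)=-3115/2823, b=Δ0−h0·(2M0+M1)/6=8761/2823
seg 1: a=5, c=M1/2=-3115/941, d=(M2−M1)/(6·2)=18787/22584, b=Δ1−h1·(2M1+M2)/6=-584/2823
seg 2: a=-2, c=M2/2=6327/3764, d=(M3−M2)/(6·2)=-2237/22584, b=Δ2−h2·(2M2+M3)/6=-19567/5646
seg 3: a=-3, c=M3/2=2045/1882, d=(M4−M3)/(6·3)=-5011/16938, b=Δ3−h3·(2M3+M4)/6=5842/2823
seg 4: a=5, c=M4/2=-1483/941, d=(M5−M4)/(6·2)=1483/5646, b=Δ4−h4·(2M4+M5)/6=3395/5646
t_q=19/2 → seg 4, τ=3/2; S=5+3395/5646·τ+-1483/941·τ²+1483/5646·τ³=48819/15056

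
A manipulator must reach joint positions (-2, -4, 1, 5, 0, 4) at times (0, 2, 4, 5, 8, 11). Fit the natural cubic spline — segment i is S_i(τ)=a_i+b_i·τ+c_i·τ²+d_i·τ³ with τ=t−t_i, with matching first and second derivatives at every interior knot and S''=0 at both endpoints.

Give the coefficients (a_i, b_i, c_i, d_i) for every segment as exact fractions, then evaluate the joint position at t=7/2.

  seg 0: a=-2 b=-1618/933 c=0 d=685/3732
  seg 1: a=-4 b=437/933 c=685/622 d=-319/7464
  seg 2: a=1 b=8137/1866 c=1051/1244 d=-4499/3732
  seg 3: a=5 b=9083/3732 c=-862/311 d=5243/11196
  seg 4: a=0 b=-2897/1866 c=1795/1244 d=-1795/11196
S(7/2) = -19183/19904

Δ: Δ0=-1, Δ1=5/2, Δ2=4, Δ3=-5/3, Δ4=4/3
row 1: diag=8, rhs=21; c'=1/4, d'=21/8
row 2: denom=6−2·1/4=11/2; d'=(9−2·21/8)/(11/2)=15/22
row 3: denom=8−1·2/11=86/11; d'=(-34−1·15/22)/(86/11)=-763/172
row 4: denom=12−3·33/86=933/86; d'=(18−3·-763/172)/(933/86)=1795/622
back: M4=1795/622
back: M3=-763/172−33/86·1795/622=-1724/311
back: M2=15/22−2/11·-1724/311=1051/622
back: M1=21/8−1/4·1051/622=685/311
M: M0=0, M1=685/311, M2=1051/622, M3=-1724/311, M4=1795/622, M5=0
seg 0: a=-2, c=M0/2=0, d=(M1−M0)/(6·2)=685/3732, b=Δ0−h0·(2M0+M1)/6=-1618/933
seg 1: a=-4, c=M1/2=685/622, d=(M2−M1)/(6·2)=-319/7464, b=Δ1−h1·(2M1+M2)/6=437/933
seg 2: a=1, c=M2/2=1051/1244, d=(M3−M2)/(6·1)=-4499/3732, b=Δ2−h2·(2M2+M3)/6=8137/1866
seg 3: a=5, c=M3/2=-862/311, d=(M4−M3)/(6·3)=5243/11196, b=Δ3−h3·(2M3+M4)/6=9083/3732
seg 4: a=0, c=M4/2=1795/1244, d=(M5−M4)/(6·3)=-1795/11196, b=Δ4−h4·(2M4+M5)/6=-2897/1866
t_q=7/2 → seg 1, τ=3/2; S=-4+437/933·τ+685/622·τ²+-319/7464·τ³=-19183/19904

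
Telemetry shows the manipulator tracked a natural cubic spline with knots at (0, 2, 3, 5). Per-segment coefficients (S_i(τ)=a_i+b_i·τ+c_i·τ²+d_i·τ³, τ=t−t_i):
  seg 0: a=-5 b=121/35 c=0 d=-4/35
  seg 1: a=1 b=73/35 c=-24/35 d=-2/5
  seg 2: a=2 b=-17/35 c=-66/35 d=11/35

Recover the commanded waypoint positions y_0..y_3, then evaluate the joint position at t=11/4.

y_0 = S_0(0) = a_0 = -5
y_1 = S_1(0) = a_1 = 1
y_2 = S_2(0) = a_2 = 2
y_3 = S_2(2) = -4
t_q=11/4 is in segment 1 (τ=3/4); S_1(τ)=2251/1120

y_0=-5 y_1=1 y_2=2 y_3=-4
S(11/4) = 2251/1120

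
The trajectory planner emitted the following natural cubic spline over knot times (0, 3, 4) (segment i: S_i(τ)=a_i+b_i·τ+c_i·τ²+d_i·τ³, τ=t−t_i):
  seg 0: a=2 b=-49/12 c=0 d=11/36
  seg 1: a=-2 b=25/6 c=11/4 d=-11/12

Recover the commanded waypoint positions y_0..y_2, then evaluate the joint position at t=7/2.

y_0 = S_0(0) = a_0 = 2
y_1 = S_1(0) = a_1 = -2
y_2 = S_1(1) = 4
t_q=7/2 is in segment 1 (τ=1/2); S_1(τ)=21/32

y_0=2 y_1=-2 y_2=4
S(7/2) = 21/32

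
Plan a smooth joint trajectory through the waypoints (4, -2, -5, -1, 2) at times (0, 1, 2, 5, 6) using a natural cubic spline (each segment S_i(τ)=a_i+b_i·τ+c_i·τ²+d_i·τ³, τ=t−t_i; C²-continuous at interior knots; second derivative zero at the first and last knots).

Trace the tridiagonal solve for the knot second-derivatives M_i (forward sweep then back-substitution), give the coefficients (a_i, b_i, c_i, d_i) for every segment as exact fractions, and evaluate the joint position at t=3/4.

Δ: Δ0=-6, Δ1=-3, Δ2=4/3, Δ3=3
row 1: diag=4, rhs=18; c'=1/4, d'=9/2
row 2: denom=8−1·1/4=31/4; d'=(26−1·9/2)/(31/4)=86/31
row 3: denom=8−3·12/31=212/31; d'=(10−3·86/31)/(212/31)=13/53
back: M3=13/53
back: M2=86/31−12/31·13/53=142/53
back: M1=9/2−1/4·142/53=203/53
M: M0=0, M1=203/53, M2=142/53, M3=13/53, M4=0
seg 0: a=4, c=M0/2=0, d=(M1−M0)/(6·1)=203/318, b=Δ0−h0·(2M0+M1)/6=-2111/318
seg 1: a=-2, c=M1/2=203/106, d=(M2−M1)/(6·1)=-61/318, b=Δ1−h1·(2M1+M2)/6=-751/159
seg 2: a=-5, c=M2/2=71/53, d=(M3−M2)/(6·3)=-43/318, b=Δ2−h2·(2M2+M3)/6=-467/318
seg 3: a=-1, c=M3/2=13/106, d=(M4−M3)/(6·1)=-13/318, b=Δ3−h3·(2M3+M4)/6=464/159
t_q=3/4 → seg 0, τ=3/4; S=4+-2111/318·τ+0·τ²+203/318·τ³=-4813/6784

  seg 0: a=4 b=-2111/318 c=0 d=203/318
  seg 1: a=-2 b=-751/159 c=203/106 d=-61/318
  seg 2: a=-5 b=-467/318 c=71/53 d=-43/318
  seg 3: a=-1 b=464/159 c=13/106 d=-13/318
S(3/4) = -4813/6784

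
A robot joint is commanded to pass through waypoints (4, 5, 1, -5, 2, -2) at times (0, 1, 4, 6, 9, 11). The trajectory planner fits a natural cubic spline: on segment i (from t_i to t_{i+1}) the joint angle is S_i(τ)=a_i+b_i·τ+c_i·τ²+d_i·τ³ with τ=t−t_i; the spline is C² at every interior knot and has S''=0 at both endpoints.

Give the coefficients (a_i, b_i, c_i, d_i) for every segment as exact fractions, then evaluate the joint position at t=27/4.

  seg 0: a=4 b=7318/6141 c=0 d=-1177/6141
  seg 1: a=5 b=3787/6141 c=-1177/2047 d=-1382/55269
  seg 2: a=1 b=-21545/6141 c=-4913/6141 d=1079/2047
  seg 3: a=-5 b=-2353/6141 c=14509/6141 d=-26845/55269
  seg 4: a=2 b=4166/6141 c=-4112/2047 d=2056/6141
S(27/4) = -545425/131008

Δ: Δ0=1, Δ1=-4/3, Δ2=-3, Δ3=7/3, Δ4=-2
row 1: diag=8, rhs=-14; c'=3/8, d'=-7/4
row 2: denom=10−3·3/8=71/8; d'=(-10−3·-7/4)/(71/8)=-38/71
row 3: denom=10−2·16/71=678/71; d'=(32−2·-38/71)/(678/71)=1174/339
row 4: denom=10−3·71/226=2047/226; d'=(-26−3·1174/339)/(2047/226)=-8224/2047
back: M4=-8224/2047
back: M3=1174/339−71/226·-8224/2047=29018/6141
back: M2=-38/71−16/71·29018/6141=-9826/6141
back: M1=-7/4−3/8·-9826/6141=-2354/2047
M: M0=0, M1=-2354/2047, M2=-9826/6141, M3=29018/6141, M4=-8224/2047, M5=0
seg 0: a=4, c=M0/2=0, d=(M1−M0)/(6·1)=-1177/6141, b=Δ0−h0·(2M0+M1)/6=7318/6141
seg 1: a=5, c=M1/2=-1177/2047, d=(M2−M1)/(6·3)=-1382/55269, b=Δ1−h1·(2M1+M2)/6=3787/6141
seg 2: a=1, c=M2/2=-4913/6141, d=(M3−M2)/(6·2)=1079/2047, b=Δ2−h2·(2M2+M3)/6=-21545/6141
seg 3: a=-5, c=M3/2=14509/6141, d=(M4−M3)/(6·3)=-26845/55269, b=Δ3−h3·(2M3+M4)/6=-2353/6141
seg 4: a=2, c=M4/2=-4112/2047, d=(M5−M4)/(6·2)=2056/6141, b=Δ4−h4·(2M4+M5)/6=4166/6141
t_q=27/4 → seg 3, τ=3/4; S=-5+-2353/6141·τ+14509/6141·τ²+-26845/55269·τ³=-545425/131008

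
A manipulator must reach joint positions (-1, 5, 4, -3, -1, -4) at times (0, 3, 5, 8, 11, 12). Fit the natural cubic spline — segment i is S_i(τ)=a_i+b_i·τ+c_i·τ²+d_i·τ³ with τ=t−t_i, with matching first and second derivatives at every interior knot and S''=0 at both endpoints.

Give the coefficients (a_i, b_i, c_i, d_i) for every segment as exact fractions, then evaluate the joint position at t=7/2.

  seg 0: a=-1 b=3277/1272 c=0 d=-733/11448
  seg 1: a=5 b=539/636 c=-733/1272 d=-31/636
  seg 2: a=4 b=-433/212 c=-1105/1272 d=2945/11448
  seg 3: a=-3 b=-131/424 c=230/159 d=-4279/11448
  seg 4: a=-1 b=-365/212 c=-813/424 d=271/424
S(7/2) = 559/106

Δ: Δ0=2, Δ1=-1/2, Δ2=-7/3, Δ3=2/3, Δ4=-3
row 1: diag=10, rhs=-15; c'=1/5, d'=-3/2
row 2: denom=10−2·1/5=48/5; d'=(-11−2·-3/2)/(48/5)=-5/6
row 3: denom=12−3·5/16=177/16; d'=(18−3·-5/6)/(177/16)=328/177
row 4: denom=8−3·16/59=424/59; d'=(-22−3·328/177)/(424/59)=-813/212
back: M4=-813/212
back: M3=328/177−16/59·-813/212=460/159
back: M2=-5/6−5/16·460/159=-1105/636
back: M1=-3/2−1/5·-1105/636=-733/636
M: M0=0, M1=-733/636, M2=-1105/636, M3=460/159, M4=-813/212, M5=0
seg 0: a=-1, c=M0/2=0, d=(M1−M0)/(6·3)=-733/11448, b=Δ0−h0·(2M0+M1)/6=3277/1272
seg 1: a=5, c=M1/2=-733/1272, d=(M2−M1)/(6·2)=-31/636, b=Δ1−h1·(2M1+M2)/6=539/636
seg 2: a=4, c=M2/2=-1105/1272, d=(M3−M2)/(6·3)=2945/11448, b=Δ2−h2·(2M2+M3)/6=-433/212
seg 3: a=-3, c=M3/2=230/159, d=(M4−M3)/(6·3)=-4279/11448, b=Δ3−h3·(2M3+M4)/6=-131/424
seg 4: a=-1, c=M4/2=-813/424, d=(M5−M4)/(6·1)=271/424, b=Δ4−h4·(2M4+M5)/6=-365/212
t_q=7/2 → seg 1, τ=1/2; S=5+539/636·τ+-733/1272·τ²+-31/636·τ³=559/106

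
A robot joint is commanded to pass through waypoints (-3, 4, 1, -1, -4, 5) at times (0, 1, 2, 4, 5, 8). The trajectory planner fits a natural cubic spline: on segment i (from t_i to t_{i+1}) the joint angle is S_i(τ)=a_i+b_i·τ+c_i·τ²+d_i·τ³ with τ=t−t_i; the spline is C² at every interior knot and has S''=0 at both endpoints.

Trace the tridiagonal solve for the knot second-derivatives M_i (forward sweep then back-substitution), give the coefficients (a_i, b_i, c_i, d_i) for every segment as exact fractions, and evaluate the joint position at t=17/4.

  seg 0: a=-3 b=9309/953 c=0 d=-2638/953
  seg 1: a=4 b=1395/953 c=-7914/953 d=3660/953
  seg 2: a=1 b=-3453/953 c=3066/953 d=-908/953
  seg 3: a=-1 b=-2085/953 c=-2382/953 d=1608/953
  seg 4: a=-4 b=-2025/953 c=2442/953 d=-814/2859
S(17/4) = -1598/953

Δ: Δ0=7, Δ1=-3, Δ2=-1, Δ3=-3, Δ4=3
row 1: diag=4, rhs=-60; c'=1/4, d'=-15
row 2: denom=6−1·1/4=23/4; d'=(12−1·-15)/(23/4)=108/23
row 3: denom=6−2·8/23=122/23; d'=(-12−2·108/23)/(122/23)=-246/61
row 4: denom=8−1·23/122=953/122; d'=(36−1·-246/61)/(953/122)=4884/953
back: M4=4884/953
back: M3=-246/61−23/122·4884/953=-4764/953
back: M2=108/23−8/23·-4764/953=6132/953
back: M1=-15−1/4·6132/953=-15828/953
M: M0=0, M1=-15828/953, M2=6132/953, M3=-4764/953, M4=4884/953, M5=0
seg 0: a=-3, c=M0/2=0, d=(M1−M0)/(6·1)=-2638/953, b=Δ0−h0·(2M0+M1)/6=9309/953
seg 1: a=4, c=M1/2=-7914/953, d=(M2−M1)/(6·1)=3660/953, b=Δ1−h1·(2M1+M2)/6=1395/953
seg 2: a=1, c=M2/2=3066/953, d=(M3−M2)/(6·2)=-908/953, b=Δ2−h2·(2M2+M3)/6=-3453/953
seg 3: a=-1, c=M3/2=-2382/953, d=(M4−M3)/(6·1)=1608/953, b=Δ3−h3·(2M3+M4)/6=-2085/953
seg 4: a=-4, c=M4/2=2442/953, d=(M5−M4)/(6·3)=-814/2859, b=Δ4−h4·(2M4+M5)/6=-2025/953
t_q=17/4 → seg 3, τ=1/4; S=-1+-2085/953·τ+-2382/953·τ²+1608/953·τ³=-1598/953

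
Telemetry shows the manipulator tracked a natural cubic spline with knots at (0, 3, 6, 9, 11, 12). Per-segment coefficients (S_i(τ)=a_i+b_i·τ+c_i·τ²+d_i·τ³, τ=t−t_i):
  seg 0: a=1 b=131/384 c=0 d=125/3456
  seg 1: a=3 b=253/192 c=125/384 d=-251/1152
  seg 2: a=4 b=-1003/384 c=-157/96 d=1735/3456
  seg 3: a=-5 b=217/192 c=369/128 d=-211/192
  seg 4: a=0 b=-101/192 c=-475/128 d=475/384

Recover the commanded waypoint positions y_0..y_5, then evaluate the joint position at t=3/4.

y_0 = S_0(0) = a_0 = 1
y_1 = S_1(0) = a_1 = 3
y_2 = S_2(0) = a_2 = 4
y_3 = S_3(0) = a_3 = -5
y_4 = S_4(0) = a_4 = 0
y_5 = S_4(1) = -3
t_q=3/4 is in segment 0 (τ=3/4); S_0(τ)=10413/8192

y_0=1 y_1=3 y_2=4 y_3=-5 y_4=0 y_5=-3
S(3/4) = 10413/8192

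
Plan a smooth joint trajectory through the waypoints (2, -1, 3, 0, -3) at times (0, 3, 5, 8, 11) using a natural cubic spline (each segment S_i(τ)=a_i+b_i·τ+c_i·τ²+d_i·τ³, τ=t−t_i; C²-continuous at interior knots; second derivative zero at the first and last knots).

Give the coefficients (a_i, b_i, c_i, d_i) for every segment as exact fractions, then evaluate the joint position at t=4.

Δ: Δ0=-1, Δ1=2, Δ2=-1, Δ3=-1
row 1: diag=10, rhs=18; c'=1/5, d'=9/5
row 2: denom=10−2·1/5=48/5; d'=(-18−2·9/5)/(48/5)=-9/4
row 3: denom=12−3·5/16=177/16; d'=(0−3·-9/4)/(177/16)=36/59
back: M3=36/59
back: M2=-9/4−5/16·36/59=-144/59
back: M1=9/5−1/5·-144/59=135/59
M: M0=0, M1=135/59, M2=-144/59, M3=36/59, M4=0
seg 0: a=2, c=M0/2=0, d=(M1−M0)/(6·3)=15/118, b=Δ0−h0·(2M0+M1)/6=-253/118
seg 1: a=-1, c=M1/2=135/118, d=(M2−M1)/(6·2)=-93/236, b=Δ1−h1·(2M1+M2)/6=76/59
seg 2: a=3, c=M2/2=-72/59, d=(M3−M2)/(6·3)=10/59, b=Δ2−h2·(2M2+M3)/6=67/59
seg 3: a=0, c=M3/2=18/59, d=(M4−M3)/(6·3)=-2/59, b=Δ3−h3·(2M3+M4)/6=-95/59
t_q=4 → seg 1, τ=1; S=-1+76/59·τ+135/118·τ²+-93/236·τ³=245/236

  seg 0: a=2 b=-253/118 c=0 d=15/118
  seg 1: a=-1 b=76/59 c=135/118 d=-93/236
  seg 2: a=3 b=67/59 c=-72/59 d=10/59
  seg 3: a=0 b=-95/59 c=18/59 d=-2/59
S(4) = 245/236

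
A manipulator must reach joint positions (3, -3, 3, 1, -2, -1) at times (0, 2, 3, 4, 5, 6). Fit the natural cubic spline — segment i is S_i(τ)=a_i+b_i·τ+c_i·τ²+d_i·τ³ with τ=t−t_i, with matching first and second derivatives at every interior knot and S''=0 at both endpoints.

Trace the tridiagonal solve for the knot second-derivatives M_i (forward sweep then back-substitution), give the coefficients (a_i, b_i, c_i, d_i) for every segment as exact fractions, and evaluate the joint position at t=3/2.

Δ: Δ0=-3, Δ1=6, Δ2=-2, Δ3=-3, Δ4=1
row 1: diag=6, rhs=54; c'=1/6, d'=9
row 2: denom=4−1·1/6=23/6; d'=(-48−1·9)/(23/6)=-342/23
row 3: denom=4−1·6/23=86/23; d'=(-6−1·-342/23)/(86/23)=102/43
row 4: denom=4−1·23/86=321/86; d'=(24−1·102/43)/(321/86)=620/107
back: M4=620/107
back: M3=102/43−23/86·620/107=88/107
back: M2=-342/23−6/23·88/107=-1614/107
back: M1=9−1/6·-1614/107=1232/107
M: M0=0, M1=1232/107, M2=-1614/107, M3=88/107, M4=620/107, M5=0
seg 0: a=3, c=M0/2=0, d=(M1−M0)/(6·2)=308/321, b=Δ0−h0·(2M0+M1)/6=-2195/321
seg 1: a=-3, c=M1/2=616/107, d=(M2−M1)/(6·1)=-1423/321, b=Δ1−h1·(2M1+M2)/6=1501/321
seg 2: a=3, c=M2/2=-807/107, d=(M3−M2)/(6·1)=851/321, b=Δ2−h2·(2M2+M3)/6=928/321
seg 3: a=1, c=M3/2=44/107, d=(M4−M3)/(6·1)=266/321, b=Δ3−h3·(2M3+M4)/6=-1361/321
seg 4: a=-2, c=M4/2=310/107, d=(M5−M4)/(6·1)=-310/321, b=Δ4−h4·(2M4+M5)/6=-299/321
t_q=3/2 → seg 0, τ=3/2; S=3+-2195/321·τ+0·τ²+308/321·τ³=-430/107

  seg 0: a=3 b=-2195/321 c=0 d=308/321
  seg 1: a=-3 b=1501/321 c=616/107 d=-1423/321
  seg 2: a=3 b=928/321 c=-807/107 d=851/321
  seg 3: a=1 b=-1361/321 c=44/107 d=266/321
  seg 4: a=-2 b=-299/321 c=310/107 d=-310/321
S(3/2) = -430/107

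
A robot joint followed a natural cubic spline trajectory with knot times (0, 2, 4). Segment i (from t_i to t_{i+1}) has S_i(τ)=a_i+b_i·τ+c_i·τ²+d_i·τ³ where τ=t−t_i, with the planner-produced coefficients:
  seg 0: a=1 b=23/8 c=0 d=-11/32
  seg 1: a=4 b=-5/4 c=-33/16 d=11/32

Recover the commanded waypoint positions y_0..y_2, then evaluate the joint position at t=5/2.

y_0=1 y_1=4 y_2=-4
S(5/2) = 743/256

y_0 = S_0(0) = a_0 = 1
y_1 = S_1(0) = a_1 = 4
y_2 = S_1(2) = -4
t_q=5/2 is in segment 1 (τ=1/2); S_1(τ)=743/256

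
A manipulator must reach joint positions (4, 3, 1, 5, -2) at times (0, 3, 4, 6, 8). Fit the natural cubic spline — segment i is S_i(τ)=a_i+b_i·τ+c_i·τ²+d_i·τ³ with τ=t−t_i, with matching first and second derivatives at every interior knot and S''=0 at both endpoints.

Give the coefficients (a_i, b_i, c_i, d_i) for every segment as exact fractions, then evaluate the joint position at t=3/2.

  seg 0: a=4 b=703/1032 c=0 d=-349/3096
  seg 1: a=3 b=-1219/516 c=-349/344 d=1421/1032
  seg 2: a=1 b=-269/1032 c=134/43 d=-4099/4128
  seg 3: a=5 b=149/516 c=-1955/688 d=1955/4128
S(3/2) = 12773/2752

Δ: Δ0=-1/3, Δ1=-2, Δ2=2, Δ3=-7/2
row 1: diag=8, rhs=-10; c'=1/8, d'=-5/4
row 2: denom=6−1·1/8=47/8; d'=(24−1·-5/4)/(47/8)=202/47
row 3: denom=8−2·16/47=344/47; d'=(-33−2·202/47)/(344/47)=-1955/344
back: M3=-1955/344
back: M2=202/47−16/47·-1955/344=268/43
back: M1=-5/4−1/8·268/43=-349/172
M: M0=0, M1=-349/172, M2=268/43, M3=-1955/344, M4=0
seg 0: a=4, c=M0/2=0, d=(M1−M0)/(6·3)=-349/3096, b=Δ0−h0·(2M0+M1)/6=703/1032
seg 1: a=3, c=M1/2=-349/344, d=(M2−M1)/(6·1)=1421/1032, b=Δ1−h1·(2M1+M2)/6=-1219/516
seg 2: a=1, c=M2/2=134/43, d=(M3−M2)/(6·2)=-4099/4128, b=Δ2−h2·(2M2+M3)/6=-269/1032
seg 3: a=5, c=M3/2=-1955/688, d=(M4−M3)/(6·2)=1955/4128, b=Δ3−h3·(2M3+M4)/6=149/516
t_q=3/2 → seg 0, τ=3/2; S=4+703/1032·τ+0·τ²+-349/3096·τ³=12773/2752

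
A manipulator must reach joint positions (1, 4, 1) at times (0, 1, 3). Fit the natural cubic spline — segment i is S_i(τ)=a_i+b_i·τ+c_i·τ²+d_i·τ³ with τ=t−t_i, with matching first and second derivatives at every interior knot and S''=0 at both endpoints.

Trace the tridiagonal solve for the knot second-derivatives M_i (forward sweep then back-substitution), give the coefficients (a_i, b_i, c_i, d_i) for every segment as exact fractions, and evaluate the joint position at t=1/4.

Δ: Δ0=3, Δ1=-3/2
row 1: diag=6, rhs=-27; c'=1/3, d'=-9/2
back: M1=-9/2
M: M0=0, M1=-9/2, M2=0
seg 0: a=1, c=M0/2=0, d=(M1−M0)/(6·1)=-3/4, b=Δ0−h0·(2M0+M1)/6=15/4
seg 1: a=4, c=M1/2=-9/4, d=(M2−M1)/(6·2)=3/8, b=Δ1−h1·(2M1+M2)/6=3/2
t_q=1/4 → seg 0, τ=1/4; S=1+15/4·τ+0·τ²+-3/4·τ³=493/256

  seg 0: a=1 b=15/4 c=0 d=-3/4
  seg 1: a=4 b=3/2 c=-9/4 d=3/8
S(1/4) = 493/256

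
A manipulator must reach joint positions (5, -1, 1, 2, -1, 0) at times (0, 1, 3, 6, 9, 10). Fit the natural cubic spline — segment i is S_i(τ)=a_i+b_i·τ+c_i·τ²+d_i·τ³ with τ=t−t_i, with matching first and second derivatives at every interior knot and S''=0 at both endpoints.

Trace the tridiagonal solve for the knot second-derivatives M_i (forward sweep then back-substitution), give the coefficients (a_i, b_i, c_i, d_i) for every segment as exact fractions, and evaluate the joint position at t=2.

  seg 0: a=5 b=-16121/2220 c=0 d=2801/2220
  seg 1: a=-1 b=-3859/1110 c=2801/740 d=-1717/2220
  seg 2: a=1 b=529/222 c=-633/740 d=31/540
  seg 3: a=2 b=-2663/2220 c=-188/555 d=2699/19980
  seg 4: a=-1 b=461/1110 c=649/740 d=-649/2220
S(2) = -271/185

Δ: Δ0=-6, Δ1=1, Δ2=1/3, Δ3=-1, Δ4=1
row 1: diag=6, rhs=42; c'=1/3, d'=7
row 2: denom=10−2·1/3=28/3; d'=(-4−2·7)/(28/3)=-27/14
row 3: denom=12−3·9/28=309/28; d'=(-8−3·-27/14)/(309/28)=-62/309
row 4: denom=8−3·28/103=740/103; d'=(12−3·-62/309)/(740/103)=649/370
back: M4=649/370
back: M3=-62/309−28/103·649/370=-376/555
back: M2=-27/14−9/28·-376/555=-633/370
back: M1=7−1/3·-633/370=2801/370
M: M0=0, M1=2801/370, M2=-633/370, M3=-376/555, M4=649/370, M5=0
seg 0: a=5, c=M0/2=0, d=(M1−M0)/(6·1)=2801/2220, b=Δ0−h0·(2M0+M1)/6=-16121/2220
seg 1: a=-1, c=M1/2=2801/740, d=(M2−M1)/(6·2)=-1717/2220, b=Δ1−h1·(2M1+M2)/6=-3859/1110
seg 2: a=1, c=M2/2=-633/740, d=(M3−M2)/(6·3)=31/540, b=Δ2−h2·(2M2+M3)/6=529/222
seg 3: a=2, c=M3/2=-188/555, d=(M4−M3)/(6·3)=2699/19980, b=Δ3−h3·(2M3+M4)/6=-2663/2220
seg 4: a=-1, c=M4/2=649/740, d=(M5−M4)/(6·1)=-649/2220, b=Δ4−h4·(2M4+M5)/6=461/1110
t_q=2 → seg 1, τ=1; S=-1+-3859/1110·τ+2801/740·τ²+-1717/2220·τ³=-271/185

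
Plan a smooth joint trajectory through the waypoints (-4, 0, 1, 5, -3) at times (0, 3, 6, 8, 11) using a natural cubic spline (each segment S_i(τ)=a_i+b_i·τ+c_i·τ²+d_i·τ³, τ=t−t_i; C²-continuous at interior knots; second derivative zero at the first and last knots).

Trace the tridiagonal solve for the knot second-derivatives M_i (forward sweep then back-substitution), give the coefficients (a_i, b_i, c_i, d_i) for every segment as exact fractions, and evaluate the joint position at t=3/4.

Δ: Δ0=4/3, Δ1=1/3, Δ2=2, Δ3=-8/3
row 1: diag=12, rhs=-6; c'=1/4, d'=-1/2
row 2: denom=10−3·1/4=37/4; d'=(10−3·-1/2)/(37/4)=46/37
row 3: denom=10−2·8/37=354/37; d'=(-28−2·46/37)/(354/37)=-188/59
back: M3=-188/59
back: M2=46/37−8/37·-188/59=114/59
back: M1=-1/2−1/4·114/59=-58/59
M: M0=0, M1=-58/59, M2=114/59, M3=-188/59, M4=0
seg 0: a=-4, c=M0/2=0, d=(M1−M0)/(6·3)=-29/531, b=Δ0−h0·(2M0+M1)/6=323/177
seg 1: a=0, c=M1/2=-29/59, d=(M2−M1)/(6·3)=86/531, b=Δ1−h1·(2M1+M2)/6=62/177
seg 2: a=1, c=M2/2=57/59, d=(M3−M2)/(6·2)=-151/354, b=Δ2−h2·(2M2+M3)/6=314/177
seg 3: a=5, c=M3/2=-94/59, d=(M4−M3)/(6·3)=94/531, b=Δ3−h3·(2M3+M4)/6=92/177
t_q=3/4 → seg 0, τ=3/4; S=-4+323/177·τ+0·τ²+-29/531·τ³=-10023/3776

  seg 0: a=-4 b=323/177 c=0 d=-29/531
  seg 1: a=0 b=62/177 c=-29/59 d=86/531
  seg 2: a=1 b=314/177 c=57/59 d=-151/354
  seg 3: a=5 b=92/177 c=-94/59 d=94/531
S(3/4) = -10023/3776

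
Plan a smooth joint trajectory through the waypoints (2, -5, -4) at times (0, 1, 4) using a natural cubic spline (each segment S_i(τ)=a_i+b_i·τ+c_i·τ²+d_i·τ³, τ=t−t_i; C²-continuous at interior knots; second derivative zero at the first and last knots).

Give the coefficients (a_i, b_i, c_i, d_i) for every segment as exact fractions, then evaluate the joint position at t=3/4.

Δ: Δ0=-7, Δ1=1/3
row 1: diag=8, rhs=44; c'=3/8, d'=11/2
back: M1=11/2
M: M0=0, M1=11/2, M2=0
seg 0: a=2, c=M0/2=0, d=(M1−M0)/(6·1)=11/12, b=Δ0−h0·(2M0+M1)/6=-95/12
seg 1: a=-5, c=M1/2=11/4, d=(M2−M1)/(6·3)=-11/36, b=Δ1−h1·(2M1+M2)/6=-31/6
t_q=3/4 → seg 0, τ=3/4; S=2+-95/12·τ+0·τ²+11/12·τ³=-909/256

  seg 0: a=2 b=-95/12 c=0 d=11/12
  seg 1: a=-5 b=-31/6 c=11/4 d=-11/36
S(3/4) = -909/256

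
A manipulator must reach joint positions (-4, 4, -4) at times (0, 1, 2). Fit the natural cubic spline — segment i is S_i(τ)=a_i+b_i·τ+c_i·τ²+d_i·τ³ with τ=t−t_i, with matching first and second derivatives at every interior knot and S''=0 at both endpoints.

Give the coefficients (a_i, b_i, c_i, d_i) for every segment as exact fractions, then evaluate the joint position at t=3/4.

Δ: Δ0=8, Δ1=-8
row 1: diag=4, rhs=-96; c'=1/4, d'=-24
back: M1=-24
M: M0=0, M1=-24, M2=0
seg 0: a=-4, c=M0/2=0, d=(M1−M0)/(6·1)=-4, b=Δ0−h0·(2M0+M1)/6=12
seg 1: a=4, c=M1/2=-12, d=(M2−M1)/(6·1)=4, b=Δ1−h1·(2M1+M2)/6=0
t_q=3/4 → seg 0, τ=3/4; S=-4+12·τ+0·τ²+-4·τ³=53/16

  seg 0: a=-4 b=12 c=0 d=-4
  seg 1: a=4 b=0 c=-12 d=4
S(3/4) = 53/16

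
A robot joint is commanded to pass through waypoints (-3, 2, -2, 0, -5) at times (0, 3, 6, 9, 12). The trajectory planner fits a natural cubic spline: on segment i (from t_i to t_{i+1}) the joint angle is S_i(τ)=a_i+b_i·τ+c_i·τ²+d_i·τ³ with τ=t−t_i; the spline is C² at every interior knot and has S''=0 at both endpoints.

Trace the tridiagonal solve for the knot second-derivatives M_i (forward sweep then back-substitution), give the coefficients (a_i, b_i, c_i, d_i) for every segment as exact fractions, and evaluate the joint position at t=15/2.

Δ: Δ0=5/3, Δ1=-4/3, Δ2=2/3, Δ3=-5/3
row 1: diag=12, rhs=-18; c'=1/4, d'=-3/2
row 2: denom=12−3·1/4=45/4; d'=(12−3·-3/2)/(45/4)=22/15
row 3: denom=12−3·4/15=56/5; d'=(-14−3·22/15)/(56/5)=-23/14
back: M3=-23/14
back: M2=22/15−4/15·-23/14=40/21
back: M1=-3/2−1/4·40/21=-83/42
M: M0=0, M1=-83/42, M2=40/21, M3=-23/14, M4=0
seg 0: a=-3, c=M0/2=0, d=(M1−M0)/(6·3)=-83/756, b=Δ0−h0·(2M0+M1)/6=223/84
seg 1: a=2, c=M1/2=-83/84, d=(M2−M1)/(6·3)=163/756, b=Δ1−h1·(2M1+M2)/6=-13/42
seg 2: a=-2, c=M2/2=20/21, d=(M3−M2)/(6·3)=-149/756, b=Δ2−h2·(2M2+M3)/6=-5/12
seg 3: a=0, c=M3/2=-23/28, d=(M4−M3)/(6·3)=23/252, b=Δ3−h3·(2M3+M4)/6=-1/42
t_q=15/2 → seg 2, τ=3/2; S=-2+-5/12·τ+20/21·τ²+-149/756·τ³=-257/224

  seg 0: a=-3 b=223/84 c=0 d=-83/756
  seg 1: a=2 b=-13/42 c=-83/84 d=163/756
  seg 2: a=-2 b=-5/12 c=20/21 d=-149/756
  seg 3: a=0 b=-1/42 c=-23/28 d=23/252
S(15/2) = -257/224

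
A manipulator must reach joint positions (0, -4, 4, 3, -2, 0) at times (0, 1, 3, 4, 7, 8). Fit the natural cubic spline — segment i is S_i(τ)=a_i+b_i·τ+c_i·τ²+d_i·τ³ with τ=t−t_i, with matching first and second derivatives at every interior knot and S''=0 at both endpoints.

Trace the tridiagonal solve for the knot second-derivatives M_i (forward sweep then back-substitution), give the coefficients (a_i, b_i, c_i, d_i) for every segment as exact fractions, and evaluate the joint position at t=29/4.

Δ: Δ0=-4, Δ1=4, Δ2=-1, Δ3=-5/3, Δ4=2
row 1: diag=6, rhs=48; c'=1/3, d'=8
row 2: denom=6−2·1/3=16/3; d'=(-30−2·8)/(16/3)=-69/8
row 3: denom=8−1·3/16=125/16; d'=(-4−1·-69/8)/(125/16)=74/125
row 4: denom=8−3·48/125=856/125; d'=(22−3·74/125)/(856/125)=316/107
back: M4=316/107
back: M3=74/125−48/125·316/107=-58/107
back: M2=-69/8−3/16·-58/107=-912/107
back: M1=8−1/3·-912/107=1160/107
M: M0=0, M1=1160/107, M2=-912/107, M3=-58/107, M4=316/107, M5=0
seg 0: a=0, c=M0/2=0, d=(M1−M0)/(6·1)=580/321, b=Δ0−h0·(2M0+M1)/6=-1864/321
seg 1: a=-4, c=M1/2=580/107, d=(M2−M1)/(6·2)=-518/321, b=Δ1−h1·(2M1+M2)/6=-124/321
seg 2: a=4, c=M2/2=-456/107, d=(M3−M2)/(6·1)=427/321, b=Δ2−h2·(2M2+M3)/6=620/321
seg 3: a=3, c=M3/2=-29/107, d=(M4−M3)/(6·3)=187/963, b=Δ3−h3·(2M3+M4)/6=-835/321
seg 4: a=-2, c=M4/2=158/107, d=(M5−M4)/(6·1)=-158/321, b=Δ4−h4·(2M4+M5)/6=326/321
t_q=29/4 → seg 4, τ=1/4; S=-2+326/321·τ+158/107·τ²+-158/321·τ³=-5689/3424

  seg 0: a=0 b=-1864/321 c=0 d=580/321
  seg 1: a=-4 b=-124/321 c=580/107 d=-518/321
  seg 2: a=4 b=620/321 c=-456/107 d=427/321
  seg 3: a=3 b=-835/321 c=-29/107 d=187/963
  seg 4: a=-2 b=326/321 c=158/107 d=-158/321
S(29/4) = -5689/3424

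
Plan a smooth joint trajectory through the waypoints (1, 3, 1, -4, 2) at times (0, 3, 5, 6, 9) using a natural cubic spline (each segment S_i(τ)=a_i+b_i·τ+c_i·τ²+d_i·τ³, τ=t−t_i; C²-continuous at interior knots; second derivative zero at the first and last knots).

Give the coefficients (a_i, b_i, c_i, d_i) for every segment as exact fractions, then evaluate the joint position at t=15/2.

Δ: Δ0=2/3, Δ1=-1, Δ2=-5, Δ3=2
row 1: diag=10, rhs=-10; c'=1/5, d'=-1
row 2: denom=6−2·1/5=28/5; d'=(-24−2·-1)/(28/5)=-55/14
row 3: denom=8−1·5/28=219/28; d'=(42−1·-55/14)/(219/28)=1286/219
back: M3=1286/219
back: M2=-55/14−5/28·1286/219=-1090/219
back: M1=-1−1/5·-1090/219=-1/219
M: M0=0, M1=-1/219, M2=-1090/219, M3=1286/219, M4=0
seg 0: a=1, c=M0/2=0, d=(M1−M0)/(6·3)=-1/3942, b=Δ0−h0·(2M0+M1)/6=293/438
seg 1: a=3, c=M1/2=-1/438, d=(M2−M1)/(6·2)=-121/292, b=Δ1−h1·(2M1+M2)/6=145/219
seg 2: a=1, c=M2/2=-545/219, d=(M3−M2)/(6·1)=132/73, b=Δ2−h2·(2M2+M3)/6=-946/219
seg 3: a=-4, c=M3/2=643/219, d=(M4−M3)/(6·3)=-643/1971, b=Δ3−h3·(2M3+M4)/6=-848/219
t_q=15/2 → seg 3, τ=3/2; S=-4+-848/219·τ+643/219·τ²+-643/1971·τ³=-2513/584

  seg 0: a=1 b=293/438 c=0 d=-1/3942
  seg 1: a=3 b=145/219 c=-1/438 d=-121/292
  seg 2: a=1 b=-946/219 c=-545/219 d=132/73
  seg 3: a=-4 b=-848/219 c=643/219 d=-643/1971
S(15/2) = -2513/584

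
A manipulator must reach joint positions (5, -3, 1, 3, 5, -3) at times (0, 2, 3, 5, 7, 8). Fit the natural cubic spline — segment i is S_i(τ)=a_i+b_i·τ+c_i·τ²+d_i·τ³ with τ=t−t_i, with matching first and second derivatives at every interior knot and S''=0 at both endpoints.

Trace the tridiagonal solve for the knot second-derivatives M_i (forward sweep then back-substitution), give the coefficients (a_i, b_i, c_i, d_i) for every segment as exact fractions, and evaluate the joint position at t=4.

Δ: Δ0=-4, Δ1=4, Δ2=1, Δ3=1, Δ4=-8
row 1: diag=6, rhs=48; c'=1/6, d'=8
row 2: denom=6−1·1/6=35/6; d'=(-18−1·8)/(35/6)=-156/35
row 3: denom=8−2·12/35=256/35; d'=(0−2·-156/35)/(256/35)=39/32
row 4: denom=6−2·35/128=349/64; d'=(-54−2·39/32)/(349/64)=-3612/349
back: M4=-3612/349
back: M3=39/32−35/128·-3612/349=1413/349
back: M2=-156/35−12/35·1413/349=-2040/349
back: M1=8−1/6·-2040/349=3132/349
M: M0=0, M1=3132/349, M2=-2040/349, M3=1413/349, M4=-3612/349, M5=0
seg 0: a=5, c=M0/2=0, d=(M1−M0)/(6·2)=261/349, b=Δ0−h0·(2M0+M1)/6=-2440/349
seg 1: a=-3, c=M1/2=1566/349, d=(M2−M1)/(6·1)=-862/349, b=Δ1−h1·(2M1+M2)/6=692/349
seg 2: a=1, c=M2/2=-1020/349, d=(M3−M2)/(6·2)=1151/1396, b=Δ2−h2·(2M2+M3)/6=1238/349
seg 3: a=3, c=M3/2=1413/698, d=(M4−M3)/(6·2)=-1675/1396, b=Δ3−h3·(2M3+M4)/6=611/349
seg 4: a=5, c=M4/2=-1806/349, d=(M5−M4)/(6·1)=602/349, b=Δ4−h4·(2M4+M5)/6=-1588/349
t_q=4 → seg 2, τ=1; S=1+1238/349·τ+-1020/349·τ²+1151/1396·τ³=3419/1396

  seg 0: a=5 b=-2440/349 c=0 d=261/349
  seg 1: a=-3 b=692/349 c=1566/349 d=-862/349
  seg 2: a=1 b=1238/349 c=-1020/349 d=1151/1396
  seg 3: a=3 b=611/349 c=1413/698 d=-1675/1396
  seg 4: a=5 b=-1588/349 c=-1806/349 d=602/349
S(4) = 3419/1396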